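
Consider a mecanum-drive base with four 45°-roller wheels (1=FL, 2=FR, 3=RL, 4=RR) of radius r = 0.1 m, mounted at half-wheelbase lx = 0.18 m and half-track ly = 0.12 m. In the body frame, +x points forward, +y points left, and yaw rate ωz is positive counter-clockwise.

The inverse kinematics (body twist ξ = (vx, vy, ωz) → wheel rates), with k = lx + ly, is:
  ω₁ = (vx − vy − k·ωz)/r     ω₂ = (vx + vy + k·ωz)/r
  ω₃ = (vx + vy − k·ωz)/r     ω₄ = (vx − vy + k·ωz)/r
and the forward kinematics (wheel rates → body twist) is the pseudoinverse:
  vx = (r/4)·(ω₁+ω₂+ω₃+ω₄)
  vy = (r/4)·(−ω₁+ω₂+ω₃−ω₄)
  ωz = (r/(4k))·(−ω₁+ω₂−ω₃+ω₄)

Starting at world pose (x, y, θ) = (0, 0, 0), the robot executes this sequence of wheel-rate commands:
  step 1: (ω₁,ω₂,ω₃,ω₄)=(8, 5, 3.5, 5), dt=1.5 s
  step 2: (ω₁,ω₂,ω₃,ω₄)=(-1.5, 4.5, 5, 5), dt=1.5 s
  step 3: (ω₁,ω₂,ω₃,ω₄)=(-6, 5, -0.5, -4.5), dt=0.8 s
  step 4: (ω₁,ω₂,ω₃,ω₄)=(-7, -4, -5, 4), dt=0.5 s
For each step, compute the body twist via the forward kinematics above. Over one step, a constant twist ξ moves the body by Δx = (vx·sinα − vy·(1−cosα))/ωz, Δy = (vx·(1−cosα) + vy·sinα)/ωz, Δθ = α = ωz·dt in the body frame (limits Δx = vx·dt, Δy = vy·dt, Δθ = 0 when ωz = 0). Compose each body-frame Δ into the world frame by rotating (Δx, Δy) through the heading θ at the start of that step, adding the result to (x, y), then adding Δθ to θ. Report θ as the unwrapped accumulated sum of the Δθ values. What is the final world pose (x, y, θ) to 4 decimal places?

step 1: ξ=(vx,vy,ωz)=(0.5375, -0.1125, -0.1250), dt=1.5 → body Δ=(0.7858, -0.2431, -0.1875) → world pose (0.7858, -0.2431, -0.1875)
step 2: ξ=(vx,vy,ωz)=(0.3250, 0.1500, 0.5000), dt=1.5 → body Δ=(0.3626, 0.3789, 0.7500) → world pose (1.2126, 0.0615, 0.5625)
step 3: ξ=(vx,vy,ωz)=(-0.1500, 0.3750, 0.5833), dt=0.8 → body Δ=(-0.1844, 0.2617, 0.4667) → world pose (0.9170, 0.1846, 1.0292)
step 4: ξ=(vx,vy,ωz)=(-0.3000, -0.1500, 1.0000), dt=0.5 → body Δ=(-0.1255, -0.1086, 0.5000) → world pose (0.9454, 0.0211, 1.5292)

(0.9454, 0.0211, 1.5292)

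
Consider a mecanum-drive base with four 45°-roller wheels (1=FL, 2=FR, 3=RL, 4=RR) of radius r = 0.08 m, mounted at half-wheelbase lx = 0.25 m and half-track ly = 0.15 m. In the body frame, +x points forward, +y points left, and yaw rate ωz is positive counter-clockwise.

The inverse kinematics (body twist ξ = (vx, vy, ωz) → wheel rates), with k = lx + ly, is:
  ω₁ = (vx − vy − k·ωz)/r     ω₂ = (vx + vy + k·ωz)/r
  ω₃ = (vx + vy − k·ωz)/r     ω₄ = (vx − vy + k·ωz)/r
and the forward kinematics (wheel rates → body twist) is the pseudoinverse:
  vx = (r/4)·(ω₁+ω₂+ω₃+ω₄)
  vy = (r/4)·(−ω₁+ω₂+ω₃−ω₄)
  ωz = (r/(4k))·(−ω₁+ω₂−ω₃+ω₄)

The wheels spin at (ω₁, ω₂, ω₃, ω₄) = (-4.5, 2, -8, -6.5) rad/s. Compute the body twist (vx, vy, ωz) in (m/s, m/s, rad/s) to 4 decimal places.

k = lx + ly = 0.25 + 0.15 = 0.4000
ω₁+ω₂+ω₃+ω₄ = -17.0000  →  vx = (0.08/4)·-17.0000 = -0.3400
−ω₁+ω₂+ω₃−ω₄ = 5.0000  →  vy = (0.08/4)·5.0000 = 0.1000
−ω₁+ω₂−ω₃+ω₄ = 8.0000  →  ωz = (0.08/1.6000)·8.0000 = 0.4000

(-0.3400, 0.1000, 0.4000)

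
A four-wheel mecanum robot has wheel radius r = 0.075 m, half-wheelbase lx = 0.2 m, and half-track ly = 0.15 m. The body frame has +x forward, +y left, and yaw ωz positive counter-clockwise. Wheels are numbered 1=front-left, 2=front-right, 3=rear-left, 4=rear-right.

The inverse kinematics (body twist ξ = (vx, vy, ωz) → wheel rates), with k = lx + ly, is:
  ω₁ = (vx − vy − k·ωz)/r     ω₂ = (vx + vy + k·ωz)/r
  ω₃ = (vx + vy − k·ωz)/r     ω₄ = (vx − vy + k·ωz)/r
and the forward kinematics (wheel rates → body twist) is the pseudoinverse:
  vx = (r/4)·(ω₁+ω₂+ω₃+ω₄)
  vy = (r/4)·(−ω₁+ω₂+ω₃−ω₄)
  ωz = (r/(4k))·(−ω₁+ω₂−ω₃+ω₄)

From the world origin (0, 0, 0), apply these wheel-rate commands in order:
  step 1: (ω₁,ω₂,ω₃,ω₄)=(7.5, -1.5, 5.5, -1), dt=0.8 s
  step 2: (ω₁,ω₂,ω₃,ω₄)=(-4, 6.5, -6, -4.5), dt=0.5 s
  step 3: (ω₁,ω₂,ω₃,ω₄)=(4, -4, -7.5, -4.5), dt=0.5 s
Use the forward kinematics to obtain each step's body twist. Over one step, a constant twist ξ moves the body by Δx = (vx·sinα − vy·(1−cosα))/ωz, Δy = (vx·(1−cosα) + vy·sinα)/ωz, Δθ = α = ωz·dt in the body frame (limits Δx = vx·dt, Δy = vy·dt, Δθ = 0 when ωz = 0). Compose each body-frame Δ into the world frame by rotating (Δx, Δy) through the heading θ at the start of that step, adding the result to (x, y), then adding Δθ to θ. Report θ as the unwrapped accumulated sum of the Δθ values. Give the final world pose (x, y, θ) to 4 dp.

(-0.0349, -0.0253, -0.4768)

step 1: ξ=(vx,vy,ωz)=(0.1969, -0.0469, -0.8304), dt=0.8 → body Δ=(0.1342, -0.0852, -0.6643) → world pose (0.1342, -0.0852, -0.6643)
step 2: ξ=(vx,vy,ωz)=(-0.1500, 0.1688, 0.6429), dt=0.5 → body Δ=(-0.0872, 0.0710, 0.3214) → world pose (0.1093, 0.0244, -0.3429)
step 3: ξ=(vx,vy,ωz)=(-0.2250, -0.2062, -0.2679), dt=0.5 → body Δ=(-0.1191, -0.0953, -0.1339) → world pose (-0.0349, -0.0253, -0.4768)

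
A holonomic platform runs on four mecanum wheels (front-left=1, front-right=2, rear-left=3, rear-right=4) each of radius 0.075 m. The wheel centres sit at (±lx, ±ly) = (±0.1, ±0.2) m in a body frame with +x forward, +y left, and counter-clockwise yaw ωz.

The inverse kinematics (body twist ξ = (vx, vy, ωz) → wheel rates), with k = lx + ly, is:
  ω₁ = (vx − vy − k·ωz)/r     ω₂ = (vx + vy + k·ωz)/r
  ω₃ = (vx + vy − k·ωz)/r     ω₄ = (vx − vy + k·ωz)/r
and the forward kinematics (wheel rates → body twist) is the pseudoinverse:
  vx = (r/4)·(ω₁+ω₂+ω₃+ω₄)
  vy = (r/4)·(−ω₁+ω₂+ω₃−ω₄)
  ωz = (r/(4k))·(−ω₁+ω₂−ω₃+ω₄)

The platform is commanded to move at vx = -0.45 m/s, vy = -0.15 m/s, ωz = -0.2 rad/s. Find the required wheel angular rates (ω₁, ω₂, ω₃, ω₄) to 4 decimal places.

(-3.2000, -8.8000, -7.2000, -4.8000)

k = lx + ly = 0.1 + 0.2 = 0.3000;  k·ωz = 0.3000·-0.2 = -0.0600
ω₁ (FL) = (vx − vy − k·ωz)/r = -0.2400/0.075 = -3.2000
ω₂ (FR) = (vx + vy + k·ωz)/r = -0.6600/0.075 = -8.8000
ω₃ (RL) = (vx + vy − k·ωz)/r = -0.5400/0.075 = -7.2000
ω₄ (RR) = (vx − vy + k·ωz)/r = -0.3600/0.075 = -4.8000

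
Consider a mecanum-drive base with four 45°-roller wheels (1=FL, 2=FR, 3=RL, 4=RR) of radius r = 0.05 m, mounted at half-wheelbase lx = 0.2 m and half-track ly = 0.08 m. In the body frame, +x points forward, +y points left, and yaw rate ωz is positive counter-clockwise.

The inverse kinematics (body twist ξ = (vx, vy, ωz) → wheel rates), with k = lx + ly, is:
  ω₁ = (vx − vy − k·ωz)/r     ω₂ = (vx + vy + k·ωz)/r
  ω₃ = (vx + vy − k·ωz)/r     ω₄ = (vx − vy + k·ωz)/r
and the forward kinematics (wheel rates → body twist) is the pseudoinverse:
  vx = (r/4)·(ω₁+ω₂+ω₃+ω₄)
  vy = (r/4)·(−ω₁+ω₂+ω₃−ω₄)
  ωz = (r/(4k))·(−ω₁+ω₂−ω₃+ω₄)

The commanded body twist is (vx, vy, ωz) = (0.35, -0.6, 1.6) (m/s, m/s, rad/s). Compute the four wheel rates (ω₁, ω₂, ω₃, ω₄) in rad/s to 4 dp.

(10.0400, 3.9600, -13.9600, 27.9600)

k = lx + ly = 0.2 + 0.08 = 0.2800;  k·ωz = 0.2800·1.6 = 0.4480
ω₁ (FL) = (vx − vy − k·ωz)/r = 0.5020/0.05 = 10.0400
ω₂ (FR) = (vx + vy + k·ωz)/r = 0.1980/0.05 = 3.9600
ω₃ (RL) = (vx + vy − k·ωz)/r = -0.6980/0.05 = -13.9600
ω₄ (RR) = (vx − vy + k·ωz)/r = 1.3980/0.05 = 27.9600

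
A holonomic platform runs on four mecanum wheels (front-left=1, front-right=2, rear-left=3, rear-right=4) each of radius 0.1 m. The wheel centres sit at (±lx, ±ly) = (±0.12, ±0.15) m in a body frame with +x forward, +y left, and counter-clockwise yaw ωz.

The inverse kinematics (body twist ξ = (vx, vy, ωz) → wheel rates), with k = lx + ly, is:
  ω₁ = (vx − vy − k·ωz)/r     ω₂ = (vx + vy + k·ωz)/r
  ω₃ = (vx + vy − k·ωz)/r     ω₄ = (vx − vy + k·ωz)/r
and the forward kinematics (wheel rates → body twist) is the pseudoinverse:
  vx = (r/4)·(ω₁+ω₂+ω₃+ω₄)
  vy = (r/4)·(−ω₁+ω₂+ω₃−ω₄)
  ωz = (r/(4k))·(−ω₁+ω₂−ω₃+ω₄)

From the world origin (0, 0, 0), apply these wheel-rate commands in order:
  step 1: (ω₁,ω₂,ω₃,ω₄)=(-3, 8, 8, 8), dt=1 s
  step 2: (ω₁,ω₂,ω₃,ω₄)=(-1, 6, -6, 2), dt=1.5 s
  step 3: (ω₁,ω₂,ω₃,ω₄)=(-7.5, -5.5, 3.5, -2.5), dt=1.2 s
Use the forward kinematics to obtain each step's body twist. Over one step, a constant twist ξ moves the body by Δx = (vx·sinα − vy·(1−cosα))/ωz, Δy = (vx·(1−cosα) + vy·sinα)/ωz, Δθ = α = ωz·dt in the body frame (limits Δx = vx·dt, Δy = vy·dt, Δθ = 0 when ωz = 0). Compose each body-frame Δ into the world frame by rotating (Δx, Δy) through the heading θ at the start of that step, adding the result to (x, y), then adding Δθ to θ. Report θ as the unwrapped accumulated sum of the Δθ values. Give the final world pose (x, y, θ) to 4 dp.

step 1: ξ=(vx,vy,ωz)=(0.5250, 0.2750, 1.0185), dt=1.0 → body Δ=(0.3105, 0.4749, 1.0185) → world pose (0.3105, 0.4749, 1.0185)
step 2: ξ=(vx,vy,ωz)=(0.0250, -0.0250, 1.3889), dt=1.5 → body Δ=(0.0425, 0.0111, 2.0833) → world pose (0.3233, 0.5169, 3.1019)
step 3: ξ=(vx,vy,ωz)=(-0.3000, 0.2000, -0.3704), dt=1.2 → body Δ=(-0.2958, 0.3109, -0.4444) → world pose (0.6065, 0.1946, 2.6574)

(0.6065, 0.1946, 2.6574)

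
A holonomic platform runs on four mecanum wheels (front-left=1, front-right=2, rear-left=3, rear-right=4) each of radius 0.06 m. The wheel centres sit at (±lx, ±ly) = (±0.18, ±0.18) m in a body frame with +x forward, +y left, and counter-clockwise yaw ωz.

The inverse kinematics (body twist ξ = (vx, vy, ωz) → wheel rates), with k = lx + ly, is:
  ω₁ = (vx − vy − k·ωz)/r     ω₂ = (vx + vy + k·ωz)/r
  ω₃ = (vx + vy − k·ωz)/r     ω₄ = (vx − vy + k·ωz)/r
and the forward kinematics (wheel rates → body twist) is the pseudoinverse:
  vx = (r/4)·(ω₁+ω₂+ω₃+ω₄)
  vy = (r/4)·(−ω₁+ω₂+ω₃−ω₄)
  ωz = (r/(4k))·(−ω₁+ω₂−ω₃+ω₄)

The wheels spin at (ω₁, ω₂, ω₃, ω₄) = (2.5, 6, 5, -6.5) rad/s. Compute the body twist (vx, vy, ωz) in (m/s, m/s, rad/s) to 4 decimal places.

k = lx + ly = 0.18 + 0.18 = 0.3600
ω₁+ω₂+ω₃+ω₄ = 7.0000  →  vx = (0.06/4)·7.0000 = 0.1050
−ω₁+ω₂+ω₃−ω₄ = 15.0000  →  vy = (0.06/4)·15.0000 = 0.2250
−ω₁+ω₂−ω₃+ω₄ = -8.0000  →  ωz = (0.06/1.4400)·-8.0000 = -0.3333

(0.1050, 0.2250, -0.3333)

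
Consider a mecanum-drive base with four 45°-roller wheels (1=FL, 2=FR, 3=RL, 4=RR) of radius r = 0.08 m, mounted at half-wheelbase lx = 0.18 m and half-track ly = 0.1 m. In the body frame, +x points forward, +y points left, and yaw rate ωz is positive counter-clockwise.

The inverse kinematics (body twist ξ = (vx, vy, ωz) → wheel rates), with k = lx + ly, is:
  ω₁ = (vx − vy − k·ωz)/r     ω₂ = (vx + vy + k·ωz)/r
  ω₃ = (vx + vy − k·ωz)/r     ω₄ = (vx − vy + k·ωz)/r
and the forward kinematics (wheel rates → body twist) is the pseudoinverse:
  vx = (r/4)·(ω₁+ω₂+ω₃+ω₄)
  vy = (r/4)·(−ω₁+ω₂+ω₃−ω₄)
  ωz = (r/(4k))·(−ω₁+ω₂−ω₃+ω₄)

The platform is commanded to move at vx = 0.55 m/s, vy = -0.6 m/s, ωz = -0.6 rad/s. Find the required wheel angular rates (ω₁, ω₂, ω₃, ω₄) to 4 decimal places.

(16.4750, -2.7250, 1.4750, 12.2750)

k = lx + ly = 0.18 + 0.1 = 0.2800;  k·ωz = 0.2800·-0.6 = -0.1680
ω₁ (FL) = (vx − vy − k·ωz)/r = 1.3180/0.08 = 16.4750
ω₂ (FR) = (vx + vy + k·ωz)/r = -0.2180/0.08 = -2.7250
ω₃ (RL) = (vx + vy − k·ωz)/r = 0.1180/0.08 = 1.4750
ω₄ (RR) = (vx − vy + k·ωz)/r = 0.9820/0.08 = 12.2750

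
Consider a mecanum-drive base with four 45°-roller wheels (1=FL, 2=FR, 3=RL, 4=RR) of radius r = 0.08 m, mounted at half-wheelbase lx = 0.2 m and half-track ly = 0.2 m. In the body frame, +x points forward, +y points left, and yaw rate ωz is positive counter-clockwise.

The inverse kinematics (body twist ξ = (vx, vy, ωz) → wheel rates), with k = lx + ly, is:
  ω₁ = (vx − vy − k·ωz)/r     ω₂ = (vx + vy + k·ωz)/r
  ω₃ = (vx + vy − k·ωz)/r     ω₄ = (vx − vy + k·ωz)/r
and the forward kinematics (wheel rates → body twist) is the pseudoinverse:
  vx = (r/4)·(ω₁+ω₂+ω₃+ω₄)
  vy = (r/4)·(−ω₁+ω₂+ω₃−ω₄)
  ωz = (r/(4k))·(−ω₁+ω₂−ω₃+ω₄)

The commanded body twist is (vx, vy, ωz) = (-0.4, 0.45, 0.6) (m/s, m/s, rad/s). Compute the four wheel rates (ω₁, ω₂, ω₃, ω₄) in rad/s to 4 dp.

(-13.6250, 3.6250, -2.3750, -7.6250)

k = lx + ly = 0.2 + 0.2 = 0.4000;  k·ωz = 0.4000·0.6 = 0.2400
ω₁ (FL) = (vx − vy − k·ωz)/r = -1.0900/0.08 = -13.6250
ω₂ (FR) = (vx + vy + k·ωz)/r = 0.2900/0.08 = 3.6250
ω₃ (RL) = (vx + vy − k·ωz)/r = -0.1900/0.08 = -2.3750
ω₄ (RR) = (vx − vy + k·ωz)/r = -0.6100/0.08 = -7.6250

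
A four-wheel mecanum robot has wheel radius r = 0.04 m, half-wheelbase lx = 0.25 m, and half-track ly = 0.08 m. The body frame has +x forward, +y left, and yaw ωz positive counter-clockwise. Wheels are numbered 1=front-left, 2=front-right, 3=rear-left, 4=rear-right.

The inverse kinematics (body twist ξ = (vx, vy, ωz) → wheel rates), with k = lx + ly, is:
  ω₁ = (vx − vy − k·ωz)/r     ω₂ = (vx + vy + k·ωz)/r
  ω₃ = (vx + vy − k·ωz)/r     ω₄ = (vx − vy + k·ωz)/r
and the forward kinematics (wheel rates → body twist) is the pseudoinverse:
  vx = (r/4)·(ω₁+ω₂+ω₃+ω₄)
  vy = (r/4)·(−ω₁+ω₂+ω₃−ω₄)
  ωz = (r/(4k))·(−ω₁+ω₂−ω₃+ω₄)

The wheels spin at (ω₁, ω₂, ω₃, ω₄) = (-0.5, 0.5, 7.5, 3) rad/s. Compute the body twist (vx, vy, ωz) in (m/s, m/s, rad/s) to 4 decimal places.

k = lx + ly = 0.25 + 0.08 = 0.3300
ω₁+ω₂+ω₃+ω₄ = 10.5000  →  vx = (0.04/4)·10.5000 = 0.1050
−ω₁+ω₂+ω₃−ω₄ = 5.5000  →  vy = (0.04/4)·5.5000 = 0.0550
−ω₁+ω₂−ω₃+ω₄ = -3.5000  →  ωz = (0.04/1.3200)·-3.5000 = -0.1061

(0.1050, 0.0550, -0.1061)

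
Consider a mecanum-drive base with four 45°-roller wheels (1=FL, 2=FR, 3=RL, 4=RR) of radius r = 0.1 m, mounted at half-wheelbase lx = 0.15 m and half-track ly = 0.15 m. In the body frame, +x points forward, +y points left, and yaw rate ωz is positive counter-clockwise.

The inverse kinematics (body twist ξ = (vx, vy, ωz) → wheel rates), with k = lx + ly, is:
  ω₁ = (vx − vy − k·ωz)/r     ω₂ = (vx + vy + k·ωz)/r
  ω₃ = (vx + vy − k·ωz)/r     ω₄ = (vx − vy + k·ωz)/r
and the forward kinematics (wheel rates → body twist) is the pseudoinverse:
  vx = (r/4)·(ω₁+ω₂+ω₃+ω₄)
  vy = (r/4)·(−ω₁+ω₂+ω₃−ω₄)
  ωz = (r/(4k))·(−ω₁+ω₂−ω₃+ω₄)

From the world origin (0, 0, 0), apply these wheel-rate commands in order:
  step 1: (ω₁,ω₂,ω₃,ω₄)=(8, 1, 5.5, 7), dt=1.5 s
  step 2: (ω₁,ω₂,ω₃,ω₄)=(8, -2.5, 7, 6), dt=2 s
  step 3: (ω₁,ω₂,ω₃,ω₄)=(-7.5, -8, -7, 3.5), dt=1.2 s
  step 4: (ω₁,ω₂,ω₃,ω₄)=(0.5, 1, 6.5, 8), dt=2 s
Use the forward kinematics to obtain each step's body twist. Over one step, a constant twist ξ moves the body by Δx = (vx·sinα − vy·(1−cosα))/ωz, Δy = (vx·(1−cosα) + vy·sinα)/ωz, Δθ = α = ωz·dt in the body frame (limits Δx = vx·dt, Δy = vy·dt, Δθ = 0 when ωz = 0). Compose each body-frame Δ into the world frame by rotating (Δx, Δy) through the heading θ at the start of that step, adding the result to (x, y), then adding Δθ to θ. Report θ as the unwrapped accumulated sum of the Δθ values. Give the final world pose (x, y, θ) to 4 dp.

(0.2372, -1.4821, -1.2708)

step 1: ξ=(vx,vy,ωz)=(0.5375, -0.2125, -0.4583), dt=1.5 → body Δ=(0.6389, -0.5606, -0.6875) → world pose (0.6389, -0.5606, -0.6875)
step 2: ξ=(vx,vy,ωz)=(0.4625, -0.2375, -0.9583), dt=2.0 → body Δ=(0.1222, -0.8794, -1.9167) → world pose (0.1753, -1.3178, -2.6042)
step 3: ξ=(vx,vy,ωz)=(-0.4750, -0.2750, 0.8333), dt=1.2 → body Δ=(-0.3279, -0.5397, 1.0000) → world pose (0.1807, -0.6863, -1.6042)
step 4: ξ=(vx,vy,ωz)=(0.4000, -0.0250, 0.1667), dt=2.0 → body Δ=(0.7935, 0.0830, 0.3333) → world pose (0.2372, -1.4821, -1.2708)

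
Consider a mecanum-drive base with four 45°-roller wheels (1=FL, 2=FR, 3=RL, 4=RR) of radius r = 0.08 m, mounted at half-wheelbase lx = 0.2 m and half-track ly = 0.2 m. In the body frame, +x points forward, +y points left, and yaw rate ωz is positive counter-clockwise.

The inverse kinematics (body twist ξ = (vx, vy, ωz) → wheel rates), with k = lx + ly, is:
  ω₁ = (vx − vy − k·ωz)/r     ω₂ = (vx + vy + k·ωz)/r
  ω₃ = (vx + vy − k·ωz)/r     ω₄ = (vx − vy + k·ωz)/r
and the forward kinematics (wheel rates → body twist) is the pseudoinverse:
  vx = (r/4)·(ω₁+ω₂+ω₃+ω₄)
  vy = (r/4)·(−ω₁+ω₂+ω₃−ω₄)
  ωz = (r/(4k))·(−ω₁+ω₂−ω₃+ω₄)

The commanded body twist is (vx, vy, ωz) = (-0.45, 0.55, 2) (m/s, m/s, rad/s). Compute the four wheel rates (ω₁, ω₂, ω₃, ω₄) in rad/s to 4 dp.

(-22.5000, 11.2500, -8.7500, -2.5000)

k = lx + ly = 0.2 + 0.2 = 0.4000;  k·ωz = 0.4000·2 = 0.8000
ω₁ (FL) = (vx − vy − k·ωz)/r = -1.8000/0.08 = -22.5000
ω₂ (FR) = (vx + vy + k·ωz)/r = 0.9000/0.08 = 11.2500
ω₃ (RL) = (vx + vy − k·ωz)/r = -0.7000/0.08 = -8.7500
ω₄ (RR) = (vx − vy + k·ωz)/r = -0.2000/0.08 = -2.5000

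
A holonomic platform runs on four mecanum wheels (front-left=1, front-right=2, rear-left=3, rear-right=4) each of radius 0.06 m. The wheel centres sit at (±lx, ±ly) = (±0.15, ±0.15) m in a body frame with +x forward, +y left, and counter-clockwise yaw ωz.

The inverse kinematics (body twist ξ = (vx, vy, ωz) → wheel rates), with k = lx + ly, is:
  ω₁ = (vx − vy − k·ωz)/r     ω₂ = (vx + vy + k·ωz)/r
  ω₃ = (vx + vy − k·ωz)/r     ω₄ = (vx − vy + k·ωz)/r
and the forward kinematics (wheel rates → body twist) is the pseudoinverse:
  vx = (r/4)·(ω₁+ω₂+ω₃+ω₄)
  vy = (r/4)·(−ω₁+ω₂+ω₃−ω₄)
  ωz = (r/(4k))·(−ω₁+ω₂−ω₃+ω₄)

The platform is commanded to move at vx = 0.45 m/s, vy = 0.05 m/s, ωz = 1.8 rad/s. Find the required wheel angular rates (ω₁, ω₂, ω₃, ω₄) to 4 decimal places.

k = lx + ly = 0.15 + 0.15 = 0.3000;  k·ωz = 0.3000·1.8 = 0.5400
ω₁ (FL) = (vx − vy − k·ωz)/r = -0.1400/0.06 = -2.3333
ω₂ (FR) = (vx + vy + k·ωz)/r = 1.0400/0.06 = 17.3333
ω₃ (RL) = (vx + vy − k·ωz)/r = -0.0400/0.06 = -0.6667
ω₄ (RR) = (vx − vy + k·ωz)/r = 0.9400/0.06 = 15.6667

(-2.3333, 17.3333, -0.6667, 15.6667)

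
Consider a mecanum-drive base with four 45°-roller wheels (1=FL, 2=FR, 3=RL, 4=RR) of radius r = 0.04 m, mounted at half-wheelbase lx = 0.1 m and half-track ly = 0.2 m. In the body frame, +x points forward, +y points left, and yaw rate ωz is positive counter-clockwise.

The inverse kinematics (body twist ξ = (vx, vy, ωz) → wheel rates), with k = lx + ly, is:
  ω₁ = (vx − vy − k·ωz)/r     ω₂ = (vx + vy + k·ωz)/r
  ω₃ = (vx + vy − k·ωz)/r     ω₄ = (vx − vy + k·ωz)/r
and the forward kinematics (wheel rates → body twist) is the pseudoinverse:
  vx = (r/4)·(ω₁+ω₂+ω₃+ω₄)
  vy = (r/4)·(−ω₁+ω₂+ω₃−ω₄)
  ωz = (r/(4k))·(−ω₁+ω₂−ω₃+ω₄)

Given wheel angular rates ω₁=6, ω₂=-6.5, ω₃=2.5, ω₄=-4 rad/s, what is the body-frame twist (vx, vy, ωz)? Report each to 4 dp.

(-0.0200, -0.0600, -0.6333)

k = lx + ly = 0.1 + 0.2 = 0.3000
ω₁+ω₂+ω₃+ω₄ = -2.0000  →  vx = (0.04/4)·-2.0000 = -0.0200
−ω₁+ω₂+ω₃−ω₄ = -6.0000  →  vy = (0.04/4)·-6.0000 = -0.0600
−ω₁+ω₂−ω₃+ω₄ = -19.0000  →  ωz = (0.04/1.2000)·-19.0000 = -0.6333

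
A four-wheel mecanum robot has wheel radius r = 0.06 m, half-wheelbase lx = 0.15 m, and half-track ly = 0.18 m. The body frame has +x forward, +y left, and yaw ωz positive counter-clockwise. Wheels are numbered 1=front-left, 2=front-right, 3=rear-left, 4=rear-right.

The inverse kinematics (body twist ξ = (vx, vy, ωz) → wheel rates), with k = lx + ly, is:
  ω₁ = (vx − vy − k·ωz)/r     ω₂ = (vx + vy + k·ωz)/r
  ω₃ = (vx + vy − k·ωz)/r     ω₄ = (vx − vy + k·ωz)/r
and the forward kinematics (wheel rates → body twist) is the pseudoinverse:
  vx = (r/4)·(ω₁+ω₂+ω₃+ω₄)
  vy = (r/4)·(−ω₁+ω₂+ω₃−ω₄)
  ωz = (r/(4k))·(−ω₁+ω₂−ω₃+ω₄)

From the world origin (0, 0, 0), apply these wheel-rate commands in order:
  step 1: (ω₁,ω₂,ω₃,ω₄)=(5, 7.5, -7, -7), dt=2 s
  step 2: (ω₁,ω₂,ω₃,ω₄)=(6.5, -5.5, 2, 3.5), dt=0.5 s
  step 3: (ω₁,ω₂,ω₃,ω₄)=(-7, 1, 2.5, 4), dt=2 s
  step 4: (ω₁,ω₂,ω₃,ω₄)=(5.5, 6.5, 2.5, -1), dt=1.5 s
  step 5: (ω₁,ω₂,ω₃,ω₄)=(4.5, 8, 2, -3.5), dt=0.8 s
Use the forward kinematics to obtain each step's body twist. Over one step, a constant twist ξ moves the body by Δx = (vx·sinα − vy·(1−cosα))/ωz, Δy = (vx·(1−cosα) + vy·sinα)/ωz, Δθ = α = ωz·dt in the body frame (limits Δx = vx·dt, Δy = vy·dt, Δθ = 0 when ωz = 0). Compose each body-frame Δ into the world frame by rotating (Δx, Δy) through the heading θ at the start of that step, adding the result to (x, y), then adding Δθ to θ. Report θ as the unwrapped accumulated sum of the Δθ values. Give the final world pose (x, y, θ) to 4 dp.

(0.1310, 0.6016, 0.6091)

step 1: ξ=(vx,vy,ωz)=(-0.0225, 0.0375, 0.1136), dt=2.0 → body Δ=(-0.0531, 0.0693, 0.2273) → world pose (-0.0531, 0.0693, 0.2273)
step 2: ξ=(vx,vy,ωz)=(0.0975, -0.2025, -0.4773), dt=0.5 → body Δ=(0.0363, -0.1061, -0.2386) → world pose (0.0061, -0.0259, -0.0114)
step 3: ξ=(vx,vy,ωz)=(0.0075, 0.0975, 0.4318), dt=2.0 → body Δ=(-0.0659, 0.1777, 0.8636) → world pose (-0.0577, 0.1526, 0.8523)
step 4: ξ=(vx,vy,ωz)=(0.2025, 0.0675, -0.1136), dt=1.5 → body Δ=(0.3109, 0.0749, -0.1705) → world pose (0.0905, 0.4359, 0.6818)
step 5: ξ=(vx,vy,ωz)=(0.1650, 0.1350, -0.0909), dt=0.8 → body Δ=(0.1358, 0.1031, -0.0727) → world pose (0.1310, 0.6016, 0.6091)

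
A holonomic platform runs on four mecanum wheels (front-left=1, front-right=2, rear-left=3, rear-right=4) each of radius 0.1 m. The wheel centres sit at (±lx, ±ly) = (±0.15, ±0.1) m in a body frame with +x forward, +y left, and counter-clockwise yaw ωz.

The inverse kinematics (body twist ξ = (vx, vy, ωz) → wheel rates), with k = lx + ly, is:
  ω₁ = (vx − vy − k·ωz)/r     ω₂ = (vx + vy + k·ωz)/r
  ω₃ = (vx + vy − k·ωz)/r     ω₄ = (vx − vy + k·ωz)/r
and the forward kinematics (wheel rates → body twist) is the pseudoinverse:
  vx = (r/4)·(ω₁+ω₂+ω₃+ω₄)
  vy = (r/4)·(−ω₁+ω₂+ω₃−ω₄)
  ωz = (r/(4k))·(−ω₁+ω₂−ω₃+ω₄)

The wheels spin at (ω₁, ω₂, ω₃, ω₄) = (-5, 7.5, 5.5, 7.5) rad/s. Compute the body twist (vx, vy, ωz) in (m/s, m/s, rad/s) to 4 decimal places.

(0.3875, 0.2625, 1.4500)

k = lx + ly = 0.15 + 0.1 = 0.2500
ω₁+ω₂+ω₃+ω₄ = 15.5000  →  vx = (0.1/4)·15.5000 = 0.3875
−ω₁+ω₂+ω₃−ω₄ = 10.5000  →  vy = (0.1/4)·10.5000 = 0.2625
−ω₁+ω₂−ω₃+ω₄ = 14.5000  →  ωz = (0.1/1.0000)·14.5000 = 1.4500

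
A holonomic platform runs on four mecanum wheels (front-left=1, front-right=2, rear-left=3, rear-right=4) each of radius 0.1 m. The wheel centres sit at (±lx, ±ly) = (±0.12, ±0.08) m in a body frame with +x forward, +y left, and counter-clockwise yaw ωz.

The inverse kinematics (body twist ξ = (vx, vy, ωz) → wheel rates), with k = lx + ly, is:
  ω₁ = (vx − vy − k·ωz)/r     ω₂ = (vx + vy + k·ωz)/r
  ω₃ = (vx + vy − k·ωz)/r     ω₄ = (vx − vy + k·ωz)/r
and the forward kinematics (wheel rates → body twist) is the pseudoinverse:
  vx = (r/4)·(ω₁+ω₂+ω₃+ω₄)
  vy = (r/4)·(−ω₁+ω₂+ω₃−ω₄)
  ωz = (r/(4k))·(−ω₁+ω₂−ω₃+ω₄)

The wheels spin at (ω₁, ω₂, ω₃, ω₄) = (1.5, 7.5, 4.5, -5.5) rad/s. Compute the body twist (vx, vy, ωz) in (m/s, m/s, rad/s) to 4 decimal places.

k = lx + ly = 0.12 + 0.08 = 0.2000
ω₁+ω₂+ω₃+ω₄ = 8.0000  →  vx = (0.1/4)·8.0000 = 0.2000
−ω₁+ω₂+ω₃−ω₄ = 16.0000  →  vy = (0.1/4)·16.0000 = 0.4000
−ω₁+ω₂−ω₃+ω₄ = -4.0000  →  ωz = (0.1/0.8000)·-4.0000 = -0.5000

(0.2000, 0.4000, -0.5000)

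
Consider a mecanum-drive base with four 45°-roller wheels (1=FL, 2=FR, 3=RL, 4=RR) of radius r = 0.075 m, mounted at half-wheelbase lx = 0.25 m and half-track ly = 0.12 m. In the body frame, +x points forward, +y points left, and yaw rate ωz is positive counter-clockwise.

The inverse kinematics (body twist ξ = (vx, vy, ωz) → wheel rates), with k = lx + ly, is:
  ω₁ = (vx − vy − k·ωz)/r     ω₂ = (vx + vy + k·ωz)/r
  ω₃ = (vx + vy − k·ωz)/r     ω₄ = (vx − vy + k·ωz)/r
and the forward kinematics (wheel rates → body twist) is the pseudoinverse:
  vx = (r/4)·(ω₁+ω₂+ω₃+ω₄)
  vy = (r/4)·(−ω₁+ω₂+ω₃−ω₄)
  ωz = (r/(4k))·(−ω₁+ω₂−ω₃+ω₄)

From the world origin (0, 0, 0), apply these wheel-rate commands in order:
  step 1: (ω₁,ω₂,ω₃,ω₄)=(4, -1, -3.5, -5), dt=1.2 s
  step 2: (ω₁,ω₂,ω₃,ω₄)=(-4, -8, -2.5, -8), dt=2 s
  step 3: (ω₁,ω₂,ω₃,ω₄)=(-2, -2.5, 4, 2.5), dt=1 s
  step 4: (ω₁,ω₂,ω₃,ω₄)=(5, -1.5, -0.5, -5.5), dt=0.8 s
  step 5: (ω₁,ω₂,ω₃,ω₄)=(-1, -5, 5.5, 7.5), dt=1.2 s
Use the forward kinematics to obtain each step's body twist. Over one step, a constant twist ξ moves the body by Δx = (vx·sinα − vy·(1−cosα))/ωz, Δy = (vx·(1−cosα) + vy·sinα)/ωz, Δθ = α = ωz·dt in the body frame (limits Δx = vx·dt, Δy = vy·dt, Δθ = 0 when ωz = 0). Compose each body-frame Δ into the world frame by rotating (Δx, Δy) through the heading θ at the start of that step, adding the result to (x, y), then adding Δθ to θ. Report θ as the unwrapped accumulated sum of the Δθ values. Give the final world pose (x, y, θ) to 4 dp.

step 1: ξ=(vx,vy,ωz)=(-0.1031, -0.0656, -0.3294), dt=1.2 → body Δ=(-0.1359, -0.0526, -0.3953) → world pose (-0.1359, -0.0526, -0.3953)
step 2: ξ=(vx,vy,ωz)=(-0.4219, 0.0281, -0.4814), dt=2.0 → body Δ=(-0.6942, 0.4237, -0.9628) → world pose (-0.6135, 0.6058, -1.3581)
step 3: ξ=(vx,vy,ωz)=(0.0375, 0.0187, -0.1014), dt=1.0 → body Δ=(0.0384, 0.0168, -0.1014) → world pose (-0.5889, 0.5718, -1.4595)
step 4: ξ=(vx,vy,ωz)=(-0.0469, -0.0281, -0.5828), dt=0.8 → body Δ=(-0.0413, -0.0131, -0.4662) → world pose (-0.6065, 0.6114, -1.9257)
step 5: ξ=(vx,vy,ωz)=(0.1313, -0.1125, -0.1014), dt=1.2 → body Δ=(0.1489, -0.1442, -0.1216) → world pose (-0.7935, 0.5219, -2.0473)

(-0.7935, 0.5219, -2.0473)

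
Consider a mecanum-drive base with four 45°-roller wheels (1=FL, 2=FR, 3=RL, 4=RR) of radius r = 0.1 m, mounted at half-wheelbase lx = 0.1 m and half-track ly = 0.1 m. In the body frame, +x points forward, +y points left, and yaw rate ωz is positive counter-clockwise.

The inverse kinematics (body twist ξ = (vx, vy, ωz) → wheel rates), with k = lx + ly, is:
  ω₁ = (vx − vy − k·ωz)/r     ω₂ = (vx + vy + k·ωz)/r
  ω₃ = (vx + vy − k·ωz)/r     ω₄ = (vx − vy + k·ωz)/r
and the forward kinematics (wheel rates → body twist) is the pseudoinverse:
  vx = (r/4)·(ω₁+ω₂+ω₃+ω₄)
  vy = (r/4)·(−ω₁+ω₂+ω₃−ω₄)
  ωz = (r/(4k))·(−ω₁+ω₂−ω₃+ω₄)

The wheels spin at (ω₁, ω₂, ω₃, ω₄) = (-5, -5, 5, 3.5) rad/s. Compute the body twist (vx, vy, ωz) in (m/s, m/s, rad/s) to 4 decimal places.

k = lx + ly = 0.1 + 0.1 = 0.2000
ω₁+ω₂+ω₃+ω₄ = -1.5000  →  vx = (0.1/4)·-1.5000 = -0.0375
−ω₁+ω₂+ω₃−ω₄ = 1.5000  →  vy = (0.1/4)·1.5000 = 0.0375
−ω₁+ω₂−ω₃+ω₄ = -1.5000  →  ωz = (0.1/0.8000)·-1.5000 = -0.1875

(-0.0375, 0.0375, -0.1875)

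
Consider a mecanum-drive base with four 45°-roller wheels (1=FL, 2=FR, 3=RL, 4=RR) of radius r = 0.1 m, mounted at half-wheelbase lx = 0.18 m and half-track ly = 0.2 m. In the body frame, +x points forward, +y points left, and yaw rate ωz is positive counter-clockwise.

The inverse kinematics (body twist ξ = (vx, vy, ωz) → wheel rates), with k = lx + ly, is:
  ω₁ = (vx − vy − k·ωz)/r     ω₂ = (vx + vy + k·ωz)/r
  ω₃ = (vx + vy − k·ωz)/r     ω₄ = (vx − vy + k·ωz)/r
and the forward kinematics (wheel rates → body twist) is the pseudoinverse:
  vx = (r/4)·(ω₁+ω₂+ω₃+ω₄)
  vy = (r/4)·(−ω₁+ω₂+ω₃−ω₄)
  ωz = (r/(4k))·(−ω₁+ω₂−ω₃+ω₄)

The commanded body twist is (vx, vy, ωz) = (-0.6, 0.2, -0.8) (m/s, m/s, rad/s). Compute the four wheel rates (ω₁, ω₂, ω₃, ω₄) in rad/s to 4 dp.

k = lx + ly = 0.18 + 0.2 = 0.3800;  k·ωz = 0.3800·-0.8 = -0.3040
ω₁ (FL) = (vx − vy − k·ωz)/r = -0.4960/0.1 = -4.9600
ω₂ (FR) = (vx + vy + k·ωz)/r = -0.7040/0.1 = -7.0400
ω₃ (RL) = (vx + vy − k·ωz)/r = -0.0960/0.1 = -0.9600
ω₄ (RR) = (vx − vy + k·ωz)/r = -1.1040/0.1 = -11.0400

(-4.9600, -7.0400, -0.9600, -11.0400)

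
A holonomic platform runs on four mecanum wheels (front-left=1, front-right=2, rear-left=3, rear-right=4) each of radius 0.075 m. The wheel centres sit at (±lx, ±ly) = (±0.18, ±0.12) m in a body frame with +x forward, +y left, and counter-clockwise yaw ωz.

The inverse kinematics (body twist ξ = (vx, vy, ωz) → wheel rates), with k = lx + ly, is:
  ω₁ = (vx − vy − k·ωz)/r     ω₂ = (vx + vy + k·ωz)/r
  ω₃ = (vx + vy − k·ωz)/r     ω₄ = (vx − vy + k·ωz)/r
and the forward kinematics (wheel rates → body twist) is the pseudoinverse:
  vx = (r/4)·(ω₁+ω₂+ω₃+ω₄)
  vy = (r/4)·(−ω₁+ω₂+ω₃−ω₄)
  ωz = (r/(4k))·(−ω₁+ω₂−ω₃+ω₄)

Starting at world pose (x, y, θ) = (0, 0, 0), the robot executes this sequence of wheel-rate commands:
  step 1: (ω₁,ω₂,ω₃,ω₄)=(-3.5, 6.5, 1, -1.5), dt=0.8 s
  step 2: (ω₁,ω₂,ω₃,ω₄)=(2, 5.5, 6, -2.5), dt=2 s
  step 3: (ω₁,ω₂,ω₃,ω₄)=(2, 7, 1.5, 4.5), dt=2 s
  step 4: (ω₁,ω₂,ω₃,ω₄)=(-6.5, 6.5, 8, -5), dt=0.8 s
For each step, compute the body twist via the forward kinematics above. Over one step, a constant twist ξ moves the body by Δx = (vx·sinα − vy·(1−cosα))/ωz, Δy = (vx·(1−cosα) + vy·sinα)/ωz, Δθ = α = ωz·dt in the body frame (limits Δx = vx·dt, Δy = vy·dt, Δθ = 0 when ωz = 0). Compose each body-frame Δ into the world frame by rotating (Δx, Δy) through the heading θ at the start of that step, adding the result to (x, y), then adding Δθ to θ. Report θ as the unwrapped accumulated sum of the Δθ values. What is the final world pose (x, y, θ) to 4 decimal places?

step 1: ξ=(vx,vy,ωz)=(0.0469, 0.2344, 0.4688), dt=0.8 → body Δ=(0.0019, 0.1901, 0.3750) → world pose (0.0019, 0.1901, 0.3750)
step 2: ξ=(vx,vy,ωz)=(0.2062, 0.2250, -0.3125), dt=2.0 → body Δ=(0.5223, 0.2965, -0.6250) → world pose (0.3793, 0.6573, -0.2500)
step 3: ξ=(vx,vy,ωz)=(0.2812, 0.0375, 0.5000), dt=2.0 → body Δ=(0.4389, 0.3217, 1.0000) → world pose (0.8841, 0.8604, 0.7500)
step 4: ξ=(vx,vy,ωz)=(0.0562, 0.4875, 0.0000), dt=0.8 → body Δ=(0.0450, 0.3900, 0.0000) → world pose (0.6511, 1.1764, 0.7500)

(0.6511, 1.1764, 0.7500)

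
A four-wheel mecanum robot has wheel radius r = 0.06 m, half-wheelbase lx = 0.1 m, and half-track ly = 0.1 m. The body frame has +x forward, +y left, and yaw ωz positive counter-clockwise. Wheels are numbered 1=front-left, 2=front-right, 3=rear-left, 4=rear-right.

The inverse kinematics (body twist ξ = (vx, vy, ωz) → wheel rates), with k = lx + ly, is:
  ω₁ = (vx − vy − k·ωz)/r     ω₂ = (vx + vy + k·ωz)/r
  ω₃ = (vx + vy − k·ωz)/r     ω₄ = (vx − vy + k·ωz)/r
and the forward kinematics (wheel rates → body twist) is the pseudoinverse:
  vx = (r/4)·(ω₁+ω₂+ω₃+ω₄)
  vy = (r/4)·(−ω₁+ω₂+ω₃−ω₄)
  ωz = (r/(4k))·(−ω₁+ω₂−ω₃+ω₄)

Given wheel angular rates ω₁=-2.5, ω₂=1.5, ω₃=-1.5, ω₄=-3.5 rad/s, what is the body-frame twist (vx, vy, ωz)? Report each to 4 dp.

(-0.0900, 0.0900, 0.1500)

k = lx + ly = 0.1 + 0.1 = 0.2000
ω₁+ω₂+ω₃+ω₄ = -6.0000  →  vx = (0.06/4)·-6.0000 = -0.0900
−ω₁+ω₂+ω₃−ω₄ = 6.0000  →  vy = (0.06/4)·6.0000 = 0.0900
−ω₁+ω₂−ω₃+ω₄ = 2.0000  →  ωz = (0.06/0.8000)·2.0000 = 0.1500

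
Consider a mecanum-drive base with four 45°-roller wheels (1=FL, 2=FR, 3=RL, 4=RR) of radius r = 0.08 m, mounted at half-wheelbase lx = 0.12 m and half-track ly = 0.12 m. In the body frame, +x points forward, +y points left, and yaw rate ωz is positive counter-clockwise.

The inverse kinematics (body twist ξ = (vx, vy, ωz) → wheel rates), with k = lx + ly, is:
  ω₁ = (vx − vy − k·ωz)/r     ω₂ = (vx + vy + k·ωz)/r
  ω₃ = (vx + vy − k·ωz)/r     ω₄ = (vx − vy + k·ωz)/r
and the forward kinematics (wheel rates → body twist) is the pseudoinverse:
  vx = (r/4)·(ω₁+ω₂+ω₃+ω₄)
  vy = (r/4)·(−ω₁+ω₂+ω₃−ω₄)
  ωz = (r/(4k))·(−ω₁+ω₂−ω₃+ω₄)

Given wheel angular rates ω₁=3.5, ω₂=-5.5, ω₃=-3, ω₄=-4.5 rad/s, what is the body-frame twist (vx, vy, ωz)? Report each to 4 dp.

k = lx + ly = 0.12 + 0.12 = 0.2400
ω₁+ω₂+ω₃+ω₄ = -9.5000  →  vx = (0.08/4)·-9.5000 = -0.1900
−ω₁+ω₂+ω₃−ω₄ = -7.5000  →  vy = (0.08/4)·-7.5000 = -0.1500
−ω₁+ω₂−ω₃+ω₄ = -10.5000  →  ωz = (0.08/0.9600)·-10.5000 = -0.8750

(-0.1900, -0.1500, -0.8750)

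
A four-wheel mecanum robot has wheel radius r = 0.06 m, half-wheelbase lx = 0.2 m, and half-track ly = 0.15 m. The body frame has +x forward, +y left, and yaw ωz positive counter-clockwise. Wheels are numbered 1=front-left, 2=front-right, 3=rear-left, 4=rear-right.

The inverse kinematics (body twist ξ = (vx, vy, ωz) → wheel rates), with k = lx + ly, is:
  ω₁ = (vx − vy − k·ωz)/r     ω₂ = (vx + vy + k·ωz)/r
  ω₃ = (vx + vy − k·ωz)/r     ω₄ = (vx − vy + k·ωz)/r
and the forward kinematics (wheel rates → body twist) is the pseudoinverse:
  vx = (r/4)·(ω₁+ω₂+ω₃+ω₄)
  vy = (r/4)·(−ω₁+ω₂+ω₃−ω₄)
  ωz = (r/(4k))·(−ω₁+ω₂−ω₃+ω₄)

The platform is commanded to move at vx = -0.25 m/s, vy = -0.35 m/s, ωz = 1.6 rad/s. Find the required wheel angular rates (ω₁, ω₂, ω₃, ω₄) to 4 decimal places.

(-7.6667, -0.6667, -19.3333, 11.0000)

k = lx + ly = 0.2 + 0.15 = 0.3500;  k·ωz = 0.3500·1.6 = 0.5600
ω₁ (FL) = (vx − vy − k·ωz)/r = -0.4600/0.06 = -7.6667
ω₂ (FR) = (vx + vy + k·ωz)/r = -0.0400/0.06 = -0.6667
ω₃ (RL) = (vx + vy − k·ωz)/r = -1.1600/0.06 = -19.3333
ω₄ (RR) = (vx − vy + k·ωz)/r = 0.6600/0.06 = 11.0000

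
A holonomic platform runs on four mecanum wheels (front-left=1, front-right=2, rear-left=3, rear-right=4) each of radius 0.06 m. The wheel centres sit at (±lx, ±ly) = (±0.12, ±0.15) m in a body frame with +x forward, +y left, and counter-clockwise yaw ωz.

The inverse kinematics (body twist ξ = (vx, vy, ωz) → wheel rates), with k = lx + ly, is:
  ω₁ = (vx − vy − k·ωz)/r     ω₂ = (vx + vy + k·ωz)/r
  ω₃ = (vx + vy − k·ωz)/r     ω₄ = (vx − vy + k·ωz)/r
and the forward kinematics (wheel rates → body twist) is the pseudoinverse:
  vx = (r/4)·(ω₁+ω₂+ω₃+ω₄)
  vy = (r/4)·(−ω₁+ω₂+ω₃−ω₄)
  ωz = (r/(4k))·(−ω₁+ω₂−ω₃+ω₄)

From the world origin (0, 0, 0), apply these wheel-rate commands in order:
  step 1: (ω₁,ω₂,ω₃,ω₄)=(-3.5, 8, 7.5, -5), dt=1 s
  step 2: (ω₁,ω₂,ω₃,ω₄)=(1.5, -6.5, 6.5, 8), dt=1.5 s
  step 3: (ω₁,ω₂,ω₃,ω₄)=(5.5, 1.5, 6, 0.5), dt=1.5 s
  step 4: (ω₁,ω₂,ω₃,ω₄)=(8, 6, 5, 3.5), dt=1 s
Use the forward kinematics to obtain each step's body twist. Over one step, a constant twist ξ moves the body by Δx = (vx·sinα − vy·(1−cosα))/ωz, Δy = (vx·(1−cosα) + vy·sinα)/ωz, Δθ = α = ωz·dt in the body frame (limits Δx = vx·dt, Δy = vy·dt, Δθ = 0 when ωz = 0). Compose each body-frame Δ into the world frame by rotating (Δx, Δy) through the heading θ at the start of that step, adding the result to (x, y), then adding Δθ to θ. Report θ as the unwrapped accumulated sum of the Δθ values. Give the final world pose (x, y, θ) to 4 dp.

step 1: ξ=(vx,vy,ωz)=(0.1050, 0.3600, -0.0556), dt=1.0 → body Δ=(0.1149, 0.3569, -0.0556) → world pose (0.1149, 0.3569, -0.0556)
step 2: ξ=(vx,vy,ωz)=(0.1425, -0.1425, -0.3611), dt=1.5 → body Δ=(0.1470, -0.2599, -0.5417) → world pose (0.2472, 0.0892, -0.5972)
step 3: ξ=(vx,vy,ωz)=(0.2025, 0.0225, -0.5278), dt=1.5 → body Δ=(0.2857, -0.0838, -0.7917) → world pose (0.4364, -0.1407, -1.3889)
step 4: ξ=(vx,vy,ωz)=(0.3375, -0.0075, -0.1944), dt=1.0 → body Δ=(0.3347, -0.0402, -0.1944) → world pose (0.4574, -0.4771, -1.5833)

(0.4574, -0.4771, -1.5833)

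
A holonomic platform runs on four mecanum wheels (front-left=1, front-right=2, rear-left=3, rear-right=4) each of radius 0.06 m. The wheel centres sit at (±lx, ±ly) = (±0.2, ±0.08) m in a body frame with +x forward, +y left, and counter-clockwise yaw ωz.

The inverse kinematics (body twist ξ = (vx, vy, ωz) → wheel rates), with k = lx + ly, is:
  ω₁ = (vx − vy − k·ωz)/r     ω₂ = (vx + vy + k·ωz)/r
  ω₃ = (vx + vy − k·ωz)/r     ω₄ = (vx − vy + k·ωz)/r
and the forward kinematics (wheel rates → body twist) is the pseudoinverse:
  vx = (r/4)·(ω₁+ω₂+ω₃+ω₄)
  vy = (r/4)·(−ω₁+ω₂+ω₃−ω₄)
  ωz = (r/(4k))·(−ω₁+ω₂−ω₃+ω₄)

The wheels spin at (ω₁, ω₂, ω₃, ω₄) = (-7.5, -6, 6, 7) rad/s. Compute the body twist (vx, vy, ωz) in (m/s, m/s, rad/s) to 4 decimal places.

k = lx + ly = 0.2 + 0.08 = 0.2800
ω₁+ω₂+ω₃+ω₄ = -0.5000  →  vx = (0.06/4)·-0.5000 = -0.0075
−ω₁+ω₂+ω₃−ω₄ = 0.5000  →  vy = (0.06/4)·0.5000 = 0.0075
−ω₁+ω₂−ω₃+ω₄ = 2.5000  →  ωz = (0.06/1.1200)·2.5000 = 0.1339

(-0.0075, 0.0075, 0.1339)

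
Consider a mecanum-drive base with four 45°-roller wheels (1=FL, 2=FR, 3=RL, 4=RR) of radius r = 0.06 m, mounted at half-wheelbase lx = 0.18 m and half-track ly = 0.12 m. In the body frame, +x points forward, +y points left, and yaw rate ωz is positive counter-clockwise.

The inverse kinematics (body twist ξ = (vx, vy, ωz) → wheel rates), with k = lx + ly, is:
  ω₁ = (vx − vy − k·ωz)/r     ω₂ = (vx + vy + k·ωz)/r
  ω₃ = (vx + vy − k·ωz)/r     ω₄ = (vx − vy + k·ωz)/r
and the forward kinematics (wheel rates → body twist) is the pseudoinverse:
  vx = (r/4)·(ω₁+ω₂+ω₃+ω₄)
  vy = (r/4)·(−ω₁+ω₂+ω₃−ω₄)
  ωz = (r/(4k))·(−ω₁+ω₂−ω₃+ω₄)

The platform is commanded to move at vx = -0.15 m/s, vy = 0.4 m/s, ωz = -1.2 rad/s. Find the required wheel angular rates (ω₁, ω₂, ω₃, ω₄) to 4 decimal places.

(-3.1667, -1.8333, 10.1667, -15.1667)

k = lx + ly = 0.18 + 0.12 = 0.3000;  k·ωz = 0.3000·-1.2 = -0.3600
ω₁ (FL) = (vx − vy − k·ωz)/r = -0.1900/0.06 = -3.1667
ω₂ (FR) = (vx + vy + k·ωz)/r = -0.1100/0.06 = -1.8333
ω₃ (RL) = (vx + vy − k·ωz)/r = 0.6100/0.06 = 10.1667
ω₄ (RR) = (vx − vy + k·ωz)/r = -0.9100/0.06 = -15.1667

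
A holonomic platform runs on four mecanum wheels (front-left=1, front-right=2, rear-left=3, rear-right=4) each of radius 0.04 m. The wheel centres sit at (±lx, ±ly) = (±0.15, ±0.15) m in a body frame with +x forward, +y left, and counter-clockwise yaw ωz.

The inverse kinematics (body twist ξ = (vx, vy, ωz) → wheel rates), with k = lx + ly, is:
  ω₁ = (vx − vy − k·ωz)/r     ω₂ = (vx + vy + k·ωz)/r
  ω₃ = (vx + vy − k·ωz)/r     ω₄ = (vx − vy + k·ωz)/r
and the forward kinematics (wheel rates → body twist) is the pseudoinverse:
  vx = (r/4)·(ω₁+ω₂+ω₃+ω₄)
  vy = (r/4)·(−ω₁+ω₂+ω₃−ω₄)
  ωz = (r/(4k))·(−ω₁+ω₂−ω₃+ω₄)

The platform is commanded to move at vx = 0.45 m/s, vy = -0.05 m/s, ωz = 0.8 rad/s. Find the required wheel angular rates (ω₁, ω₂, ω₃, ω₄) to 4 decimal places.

(6.5000, 16.0000, 4.0000, 18.5000)

k = lx + ly = 0.15 + 0.15 = 0.3000;  k·ωz = 0.3000·0.8 = 0.2400
ω₁ (FL) = (vx − vy − k·ωz)/r = 0.2600/0.04 = 6.5000
ω₂ (FR) = (vx + vy + k·ωz)/r = 0.6400/0.04 = 16.0000
ω₃ (RL) = (vx + vy − k·ωz)/r = 0.1600/0.04 = 4.0000
ω₄ (RR) = (vx − vy + k·ωz)/r = 0.7400/0.04 = 18.5000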